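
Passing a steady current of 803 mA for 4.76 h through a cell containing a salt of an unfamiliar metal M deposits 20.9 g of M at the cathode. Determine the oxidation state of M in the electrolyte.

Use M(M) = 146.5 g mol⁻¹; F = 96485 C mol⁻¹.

Q = I·t = 0.8030 A × 17136 s = 13760 C, so n(e⁻) = 13760/96485 = 0.1426 mol.
n(M) deposited = 20.9 / 146.5 = 0.1427 mol.
Electrons per atom = n(e⁻)/n(M) = 0.1426 / 0.1427 = 1.00 ≈ 1, so the ion is M⁺.

+1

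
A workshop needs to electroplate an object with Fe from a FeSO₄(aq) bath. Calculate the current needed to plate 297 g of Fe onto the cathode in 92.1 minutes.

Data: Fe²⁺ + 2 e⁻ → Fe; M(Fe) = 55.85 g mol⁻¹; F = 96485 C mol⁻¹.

186 A

n(Fe) = 297 / 55.85 = 5.318 mol.
n(e⁻) = 2 × 5.318 = 10.64 mol.
Q = n(e⁻)·F = 10.64 × 96485 = 1026000 C.
I = Q/t = 1026000 / 5526.0 s = 186 A.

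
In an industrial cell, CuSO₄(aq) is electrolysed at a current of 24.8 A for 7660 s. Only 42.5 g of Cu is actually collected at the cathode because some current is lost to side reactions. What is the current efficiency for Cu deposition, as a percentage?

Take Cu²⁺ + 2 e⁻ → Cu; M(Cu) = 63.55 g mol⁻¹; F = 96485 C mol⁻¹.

Q = I·t = 24.80 × 7660.0 = 190000 C; n(e⁻) = 190000/96485 = 1.969 mol.
Theoretical n(Cu) = n(e⁻)/2 = 0.9844 mol, i.e. m_theo = 0.9844 × 63.55 = 62.56 g.
Efficiency = m_actual / m_theo = 42.5 / 62.56 = 67.9 %.

67.9 %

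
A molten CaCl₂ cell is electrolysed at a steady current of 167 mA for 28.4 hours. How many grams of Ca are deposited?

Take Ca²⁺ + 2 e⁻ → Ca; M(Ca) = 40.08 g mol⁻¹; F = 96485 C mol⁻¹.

3.55 g

Q = I·t = 0.1670 A × 102240 s = 17070 C.
n(e⁻) = Q/F = 17070 / 96485 = 0.1770 mol.
Ca²⁺ + 2 e⁻ → Ca, so n(Ca) = n(e⁻)/2 = 0.08848 mol.
m = n·M = 0.08848 × 40.08 = 3.55 g.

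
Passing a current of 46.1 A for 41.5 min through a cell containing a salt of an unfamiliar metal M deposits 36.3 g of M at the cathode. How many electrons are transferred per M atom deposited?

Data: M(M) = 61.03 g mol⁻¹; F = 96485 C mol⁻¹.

Q = I·t = 46.10 A × 2490.0 s = 114800 C, so n(e⁻) = 114800/96485 = 1.190 mol.
n(M) deposited = 36.3 / 61.03 = 0.5948 mol.
Electrons per atom = n(e⁻)/n(M) = 1.190 / 0.5948 = 2.00 ≈ 2, so the ion is M²⁺.

2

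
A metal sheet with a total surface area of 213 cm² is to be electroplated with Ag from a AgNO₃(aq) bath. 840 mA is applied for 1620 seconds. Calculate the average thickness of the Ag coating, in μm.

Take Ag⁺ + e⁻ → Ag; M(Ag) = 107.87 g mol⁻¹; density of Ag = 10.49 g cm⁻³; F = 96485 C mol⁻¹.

6.81 μm

Q = I·t = 0.8400 × 1620.0 = 1361 C; n(e⁻) = 0.01410 mol.
n(Ag) = n(e⁻)/1 = 0.01410 mol, so m = 0.01410 × 107.87 = 1.521 g.
Volume = m/ρ = 1.521 / 10.49 = 0.1450 cm³.
Thickness = V/A = 0.1450 / 213 = 6.81 × 10⁻⁴ cm = 6.81 μm.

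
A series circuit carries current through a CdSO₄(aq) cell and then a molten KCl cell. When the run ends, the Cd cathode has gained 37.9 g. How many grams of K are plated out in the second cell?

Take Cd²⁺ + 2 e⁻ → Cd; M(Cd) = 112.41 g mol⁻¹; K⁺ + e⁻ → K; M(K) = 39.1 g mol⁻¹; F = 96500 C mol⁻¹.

n(Cd) = 37.9 / 112.41 = 0.3372 mol.
Since Cd²⁺ + 2 e⁻ → Cd, n(e⁻) passed = 2 × 0.3372 = 0.6743 mol.
Cells in series carry the same charge, so the same 0.6743 mol of electrons passes through cell 2.
K⁺ + e⁻ → K, so n(K) = 0.6743 / 1 = 0.6743 mol.
m(K) = 0.6743 × 39.1 = 26.4 g.

26.4 g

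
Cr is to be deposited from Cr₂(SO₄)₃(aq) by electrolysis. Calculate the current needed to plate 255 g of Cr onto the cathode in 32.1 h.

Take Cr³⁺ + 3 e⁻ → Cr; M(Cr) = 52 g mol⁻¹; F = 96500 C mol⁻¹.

12.3 A

n(Cr) = 255 / 52 = 4.904 mol.
n(e⁻) = 3 × 4.904 = 14.71 mol.
Q = n(e⁻)·F = 14.71 × 96500 = 1420000 C.
I = Q/t = 1420000 / 115560 s = 12.3 A.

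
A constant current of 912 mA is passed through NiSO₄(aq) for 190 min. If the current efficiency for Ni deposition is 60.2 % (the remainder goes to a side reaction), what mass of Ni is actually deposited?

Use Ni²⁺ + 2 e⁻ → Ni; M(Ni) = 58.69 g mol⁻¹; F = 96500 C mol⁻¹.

1.90 g

Q = I·t = 0.9120 × 11400 = 10400 C.
n(e⁻) = 10400/96500 = 0.1077 mol; theoretically n(Ni) = 0.1077/2 = 0.05387 mol, m_theo = 3.162 g.
At 60.2 % efficiency, m_actual = 0.602 × 3.162 = 1.90 g.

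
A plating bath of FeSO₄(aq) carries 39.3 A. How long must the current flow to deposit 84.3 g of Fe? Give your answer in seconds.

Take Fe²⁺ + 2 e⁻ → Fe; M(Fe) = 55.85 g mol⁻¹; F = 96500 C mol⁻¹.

7410 s

n(Fe) = m/M = 84.3 / 55.85 = 1.509 mol.
Each Fe atom requires 2 electrons, so n(e⁻) = 2 × 1.509 = 3.019 mol.
Q = n(e⁻)·F = 3.019 × 96500 = 291300 C.
t = Q/I = 291300 / 39.30 A = 7413 s.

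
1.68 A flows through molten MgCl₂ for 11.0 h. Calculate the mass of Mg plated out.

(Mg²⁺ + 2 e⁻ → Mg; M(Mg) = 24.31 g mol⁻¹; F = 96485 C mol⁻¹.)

8.38 g

Q = I·t = 1.680 A × 39600 s = 66530 C.
n(e⁻) = Q/F = 66530 / 96485 = 0.6895 mol.
Mg²⁺ + 2 e⁻ → Mg, so n(Mg) = n(e⁻)/2 = 0.3448 mol.
m = n·M = 0.3448 × 24.31 = 8.38 g.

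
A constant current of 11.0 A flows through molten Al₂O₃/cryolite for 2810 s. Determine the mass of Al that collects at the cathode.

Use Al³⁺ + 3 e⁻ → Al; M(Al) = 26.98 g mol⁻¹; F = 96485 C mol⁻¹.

2.88 g

Q = I·t = 11.00 A × 2810.0 s = 30910 C.
n(e⁻) = Q/F = 30910 / 96485 = 0.3204 mol.
Al³⁺ + 3 e⁻ → Al, so n(Al) = n(e⁻)/3 = 0.1068 mol.
m = n·M = 0.1068 × 26.98 = 2.88 g.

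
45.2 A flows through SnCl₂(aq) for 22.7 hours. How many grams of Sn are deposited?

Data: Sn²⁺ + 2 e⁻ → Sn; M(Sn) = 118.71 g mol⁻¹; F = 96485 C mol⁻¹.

Q = I·t = 45.20 A × 81720 s = 3694000 C.
n(e⁻) = Q/F = 3694000 / 96485 = 38.28 mol.
Sn²⁺ + 2 e⁻ → Sn, so n(Sn) = n(e⁻)/2 = 19.14 mol.
m = n·M = 19.14 × 118.71 = 2270 g.

2270 g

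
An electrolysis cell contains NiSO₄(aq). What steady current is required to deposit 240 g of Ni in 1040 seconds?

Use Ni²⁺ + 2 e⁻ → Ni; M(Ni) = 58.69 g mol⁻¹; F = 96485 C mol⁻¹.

n(Ni) = 240 / 58.69 = 4.089 mol.
n(e⁻) = 2 × 4.089 = 8.179 mol.
Q = n(e⁻)·F = 8.179 × 96485 = 789100 C.
I = Q/t = 789100 / 1040.0 s = 759 A.

759 A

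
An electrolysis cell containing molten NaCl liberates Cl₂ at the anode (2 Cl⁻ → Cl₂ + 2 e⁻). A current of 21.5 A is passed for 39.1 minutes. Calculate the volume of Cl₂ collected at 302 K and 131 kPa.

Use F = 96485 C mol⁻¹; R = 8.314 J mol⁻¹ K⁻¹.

5.01 L

Q = I·t = 21.50 A × 2346.0 s = 50440 C.
n(e⁻) = Q/F = 50440 / 96485 = 0.5228 mol.
2 electrons are transferred per Cl₂ molecule, so n(Cl₂) = 0.5228 / 2 = 0.2614 mol.
V = nRT/P = (0.2614 × 8.314 × 302) / (131 × 10³ Pa) = 0.00501 m³ = 5.01 L.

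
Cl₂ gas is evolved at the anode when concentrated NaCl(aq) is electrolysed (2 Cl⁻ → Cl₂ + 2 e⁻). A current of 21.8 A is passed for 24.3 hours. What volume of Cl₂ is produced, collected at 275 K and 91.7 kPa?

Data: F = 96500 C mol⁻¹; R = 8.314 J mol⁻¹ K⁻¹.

Q = I·t = 21.80 A × 87480 s = 1907000 C.
n(e⁻) = Q/F = 1907000 / 96500 = 19.76 mol.
2 electrons are transferred per Cl₂ molecule, so n(Cl₂) = 19.76 / 2 = 9.881 mol.
V = nRT/P = (9.881 × 8.314 × 275) / (91.7 × 10³ Pa) = 0.246 m³ = 246 L.

246 L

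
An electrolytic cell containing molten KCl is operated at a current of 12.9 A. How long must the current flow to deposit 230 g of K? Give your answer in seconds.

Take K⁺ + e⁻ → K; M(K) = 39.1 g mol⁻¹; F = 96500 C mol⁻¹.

44000 s

n(K) = m/M = 230 / 39.1 = 5.882 mol.
Each K atom requires 1 electron, so n(e⁻) = 1 × 5.882 = 5.882 mol.
Q = n(e⁻)·F = 5.882 × 96500 = 567600 C.
t = Q/I = 567600 / 12.90 A = 44000 s.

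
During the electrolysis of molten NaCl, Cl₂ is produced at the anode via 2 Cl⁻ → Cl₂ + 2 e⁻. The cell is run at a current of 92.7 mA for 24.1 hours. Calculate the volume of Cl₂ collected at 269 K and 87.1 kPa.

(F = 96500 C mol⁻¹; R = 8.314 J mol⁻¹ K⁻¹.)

1.07 L

Q = I·t = 0.09270 A × 86760 s = 8043 C.
n(e⁻) = Q/F = 8043 / 96500 = 0.08334 mol.
2 electrons are transferred per Cl₂ molecule, so n(Cl₂) = 0.08334 / 2 = 0.04167 mol.
V = nRT/P = (0.04167 × 8.314 × 269) / (87.1 × 10³ Pa) = 0.00107 m³ = 1.07 L.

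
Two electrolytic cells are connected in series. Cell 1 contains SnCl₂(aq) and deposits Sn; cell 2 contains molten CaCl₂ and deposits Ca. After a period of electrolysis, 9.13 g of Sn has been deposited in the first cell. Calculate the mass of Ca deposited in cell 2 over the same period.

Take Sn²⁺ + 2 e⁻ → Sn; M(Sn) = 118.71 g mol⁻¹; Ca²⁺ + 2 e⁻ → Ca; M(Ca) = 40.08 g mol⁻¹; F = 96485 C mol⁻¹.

3.08 g

n(Sn) = 9.13 / 118.71 = 0.07691 mol.
Since Sn²⁺ + 2 e⁻ → Sn, n(e⁻) passed = 2 × 0.07691 = 0.1538 mol.
Cells in series carry the same charge, so the same 0.1538 mol of electrons passes through cell 2.
Ca²⁺ + 2 e⁻ → Ca, so n(Ca) = 0.1538 / 2 = 0.07691 mol.
m(Ca) = 0.07691 × 40.08 = 3.08 g.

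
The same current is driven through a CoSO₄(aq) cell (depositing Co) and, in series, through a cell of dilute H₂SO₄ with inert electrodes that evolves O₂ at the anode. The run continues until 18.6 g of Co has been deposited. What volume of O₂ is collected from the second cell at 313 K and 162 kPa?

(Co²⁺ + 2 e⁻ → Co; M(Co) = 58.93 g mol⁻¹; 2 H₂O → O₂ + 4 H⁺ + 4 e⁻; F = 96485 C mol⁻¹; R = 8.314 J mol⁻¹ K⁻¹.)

2.54 L

n(Co) = 18.6 / 58.93 = 0.3156 mol, so n(e⁻) = 2 × 0.3156 = 0.6313 mol.
The cells are in series, so the same 0.6313 mol of electrons passes through the second cell.
2 H₂O → O₂ + 4 H⁺ + 4 e⁻ — 4 mol e⁻ per mol O₂, so n(O₂) = 0.6313/4 = 0.1578 mol.
V = nRT/P = (0.1578 × 8.314 × 313) / (162 × 10³) = 0.00254 m³ = 2.54 L.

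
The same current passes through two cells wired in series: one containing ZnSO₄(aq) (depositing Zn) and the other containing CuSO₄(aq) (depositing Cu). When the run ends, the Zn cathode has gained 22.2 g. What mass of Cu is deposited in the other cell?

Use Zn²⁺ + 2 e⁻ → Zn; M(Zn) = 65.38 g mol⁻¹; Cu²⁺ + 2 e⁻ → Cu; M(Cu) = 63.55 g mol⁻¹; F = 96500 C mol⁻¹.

21.6 g

n(Zn) = 22.2 / 65.38 = 0.3396 mol.
Since Zn²⁺ + 2 e⁻ → Zn, n(e⁻) passed = 2 × 0.3396 = 0.6791 mol.
Cells in series carry the same charge, so the same 0.6791 mol of electrons passes through cell 2.
Cu²⁺ + 2 e⁻ → Cu, so n(Cu) = 0.6791 / 2 = 0.3396 mol.
m(Cu) = 0.3396 × 63.55 = 21.6 g.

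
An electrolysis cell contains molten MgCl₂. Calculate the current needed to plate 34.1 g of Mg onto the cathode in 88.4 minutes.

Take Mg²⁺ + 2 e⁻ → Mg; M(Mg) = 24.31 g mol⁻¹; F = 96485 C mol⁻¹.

51.0 A

n(Mg) = 34.1 / 24.31 = 1.403 mol.
n(e⁻) = 2 × 1.403 = 2.805 mol.
Q = n(e⁻)·F = 2.805 × 96485 = 270700 C.
I = Q/t = 270700 / 5304.0 s = 51.0 A.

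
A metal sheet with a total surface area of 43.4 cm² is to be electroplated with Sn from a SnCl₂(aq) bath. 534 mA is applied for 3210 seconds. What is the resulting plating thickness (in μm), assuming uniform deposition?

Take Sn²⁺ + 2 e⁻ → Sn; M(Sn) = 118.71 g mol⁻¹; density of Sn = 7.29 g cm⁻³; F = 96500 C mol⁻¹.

Q = I·t = 0.5340 × 3210.0 = 1714 C; n(e⁻) = 0.01776 mol.
n(Sn) = n(e⁻)/2 = 0.008882 mol, so m = 0.008882 × 118.71 = 1.054 g.
Volume = m/ρ = 1.054 / 7.29 = 0.1446 cm³.
Thickness = V/A = 0.1446 / 43.4 = 0.00333 cm = 33.3 μm.

33.3 μm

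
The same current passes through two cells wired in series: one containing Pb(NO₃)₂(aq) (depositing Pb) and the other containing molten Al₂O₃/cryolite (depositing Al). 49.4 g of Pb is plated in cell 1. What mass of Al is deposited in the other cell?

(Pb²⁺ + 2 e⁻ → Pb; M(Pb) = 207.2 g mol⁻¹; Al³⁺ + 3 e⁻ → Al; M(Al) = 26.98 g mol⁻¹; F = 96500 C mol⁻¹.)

4.29 g

n(Pb) = 49.4 / 207.2 = 0.2384 mol.
Since Pb²⁺ + 2 e⁻ → Pb, n(e⁻) passed = 2 × 0.2384 = 0.4768 mol.
Cells in series carry the same charge, so the same 0.4768 mol of electrons passes through cell 2.
Al³⁺ + 3 e⁻ → Al, so n(Al) = 0.4768 / 3 = 0.1589 mol.
m(Al) = 0.1589 × 26.98 = 4.29 g.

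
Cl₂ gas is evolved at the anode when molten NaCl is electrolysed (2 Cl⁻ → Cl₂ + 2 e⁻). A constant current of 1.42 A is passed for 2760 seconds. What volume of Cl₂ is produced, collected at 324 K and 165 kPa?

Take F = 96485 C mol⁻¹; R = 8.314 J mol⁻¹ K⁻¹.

Q = I·t = 1.420 A × 2760.0 s = 3919 C.
n(e⁻) = Q/F = 3919 / 96485 = 0.04062 mol.
2 electrons are transferred per Cl₂ molecule, so n(Cl₂) = 0.04062 / 2 = 0.02031 mol.
V = nRT/P = (0.02031 × 8.314 × 324) / (165 × 10³ Pa) = 3.32 × 10⁻⁴ m³ = 0.332 L.

0.332 L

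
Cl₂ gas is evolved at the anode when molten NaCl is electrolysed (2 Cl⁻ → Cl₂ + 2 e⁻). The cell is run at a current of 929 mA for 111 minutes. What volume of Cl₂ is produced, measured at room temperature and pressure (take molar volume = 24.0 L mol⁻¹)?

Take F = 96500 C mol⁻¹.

Q = I·t = 0.9290 A × 6660.0 s = 6187 C.
n(e⁻) = Q/F = 6187 / 96500 = 0.06412 mol.
2 electrons are transferred per Cl₂ molecule, so n(Cl₂) = 0.06412 / 2 = 0.03206 mol.
V = n × V_m = 0.03206 × 24.0 = 0.769 L.

0.769 L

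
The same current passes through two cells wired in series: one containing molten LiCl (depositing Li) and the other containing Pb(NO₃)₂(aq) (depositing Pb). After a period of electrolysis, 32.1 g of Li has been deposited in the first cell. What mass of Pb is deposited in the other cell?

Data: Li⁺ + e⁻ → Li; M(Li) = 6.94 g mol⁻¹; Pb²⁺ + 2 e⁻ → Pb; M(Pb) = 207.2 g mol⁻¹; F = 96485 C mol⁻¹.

n(Li) = 32.1 / 6.94 = 4.625 mol.
Since Li⁺ + e⁻ → Li, n(e⁻) passed = 1 × 4.625 = 4.625 mol.
Cells in series carry the same charge, so the same 4.625 mol of electrons passes through cell 2.
Pb²⁺ + 2 e⁻ → Pb, so n(Pb) = 4.625 / 2 = 2.313 mol.
m(Pb) = 2.313 × 207.2 = 479 g.

479 g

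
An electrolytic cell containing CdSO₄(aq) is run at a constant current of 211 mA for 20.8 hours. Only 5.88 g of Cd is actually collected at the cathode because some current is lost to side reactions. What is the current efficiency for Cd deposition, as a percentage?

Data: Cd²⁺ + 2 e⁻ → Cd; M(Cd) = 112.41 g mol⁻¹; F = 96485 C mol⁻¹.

63.9 %

Q = I·t = 0.2110 × 74880 = 15800 C; n(e⁻) = 15800/96485 = 0.1638 mol.
Theoretical n(Cd) = n(e⁻)/2 = 0.08188 mol, i.e. m_theo = 0.08188 × 112.41 = 9.204 g.
Efficiency = m_actual / m_theo = 5.88 / 9.204 = 63.9 %.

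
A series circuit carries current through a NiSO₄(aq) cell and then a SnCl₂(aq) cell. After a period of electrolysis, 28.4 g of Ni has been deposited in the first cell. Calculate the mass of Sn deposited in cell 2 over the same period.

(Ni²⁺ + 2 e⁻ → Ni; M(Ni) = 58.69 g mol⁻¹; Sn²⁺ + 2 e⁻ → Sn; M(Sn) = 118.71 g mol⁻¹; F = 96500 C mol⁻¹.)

n(Ni) = 28.4 / 58.69 = 0.4839 mol.
Since Ni²⁺ + 2 e⁻ → Ni, n(e⁻) passed = 2 × 0.4839 = 0.9678 mol.
Cells in series carry the same charge, so the same 0.9678 mol of electrons passes through cell 2.
Sn²⁺ + 2 e⁻ → Sn, so n(Sn) = 0.9678 / 2 = 0.4839 mol.
m(Sn) = 0.4839 × 118.71 = 57.4 g.

57.4 g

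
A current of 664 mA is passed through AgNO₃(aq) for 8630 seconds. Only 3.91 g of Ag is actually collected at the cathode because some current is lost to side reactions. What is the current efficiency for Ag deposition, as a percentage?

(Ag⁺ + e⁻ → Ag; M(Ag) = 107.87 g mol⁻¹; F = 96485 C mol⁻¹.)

61.0 %

Q = I·t = 0.6640 × 8630.0 = 5730 C; n(e⁻) = 5730/96485 = 0.05939 mol.
Theoretical n(Ag) = n(e⁻)/1 = 0.05939 mol, i.e. m_theo = 0.05939 × 107.87 = 6.406 g.
Efficiency = m_actual / m_theo = 3.91 / 6.406 = 61.0 %.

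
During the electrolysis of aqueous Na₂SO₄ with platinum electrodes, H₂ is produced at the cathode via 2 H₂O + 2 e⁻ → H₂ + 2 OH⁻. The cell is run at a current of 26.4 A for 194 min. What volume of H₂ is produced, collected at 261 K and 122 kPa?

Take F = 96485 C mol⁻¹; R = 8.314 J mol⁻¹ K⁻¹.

28.3 L

Q = I·t = 26.40 A × 11640 s = 307300 C.
n(e⁻) = Q/F = 307300 / 96485 = 3.185 mol.
2 electrons are transferred per H₂ molecule, so n(H₂) = 3.185 / 2 = 1.592 mol.
V = nRT/P = (1.592 × 8.314 × 261) / (122 × 10³ Pa) = 0.0283 m³ = 28.3 L.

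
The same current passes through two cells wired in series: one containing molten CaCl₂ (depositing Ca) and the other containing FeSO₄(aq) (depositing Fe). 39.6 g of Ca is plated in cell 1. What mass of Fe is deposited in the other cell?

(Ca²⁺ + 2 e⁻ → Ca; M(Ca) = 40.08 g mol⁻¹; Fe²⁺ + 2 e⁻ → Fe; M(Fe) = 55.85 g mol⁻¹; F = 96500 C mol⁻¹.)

n(Ca) = 39.6 / 40.08 = 0.9880 mol.
Since Ca²⁺ + 2 e⁻ → Ca, n(e⁻) passed = 2 × 0.9880 = 1.976 mol.
Cells in series carry the same charge, so the same 1.976 mol of electrons passes through cell 2.
Fe²⁺ + 2 e⁻ → Fe, so n(Fe) = 1.976 / 2 = 0.9880 mol.
m(Fe) = 0.9880 × 55.85 = 55.2 g.

55.2 g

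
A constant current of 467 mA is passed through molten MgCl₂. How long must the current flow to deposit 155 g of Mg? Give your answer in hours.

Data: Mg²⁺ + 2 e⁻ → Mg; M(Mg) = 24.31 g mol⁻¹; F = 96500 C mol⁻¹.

n(Mg) = m/M = 155 / 24.31 = 6.376 mol.
Each Mg atom requires 2 electrons, so n(e⁻) = 2 × 6.376 = 12.75 mol.
Q = n(e⁻)·F = 12.75 × 96500 = 1231000 C.
t = Q/I = 1231000 / 0.4670 A = 2635000 s = 732 h.

732 h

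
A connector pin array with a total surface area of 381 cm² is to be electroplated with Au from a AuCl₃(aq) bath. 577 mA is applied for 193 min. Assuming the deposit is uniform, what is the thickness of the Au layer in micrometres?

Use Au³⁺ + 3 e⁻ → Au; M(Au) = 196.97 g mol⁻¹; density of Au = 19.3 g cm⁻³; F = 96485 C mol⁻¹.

Q = I·t = 0.5770 × 11580 = 6682 C; n(e⁻) = 0.06925 mol.
n(Au) = n(e⁻)/3 = 0.02308 mol, so m = 0.02308 × 196.97 = 4.547 g.
Volume = m/ρ = 4.547 / 19.3 = 0.2356 cm³.
Thickness = V/A = 0.2356 / 381 = 6.18 × 10⁻⁴ cm = 6.18 μm.

6.18 μm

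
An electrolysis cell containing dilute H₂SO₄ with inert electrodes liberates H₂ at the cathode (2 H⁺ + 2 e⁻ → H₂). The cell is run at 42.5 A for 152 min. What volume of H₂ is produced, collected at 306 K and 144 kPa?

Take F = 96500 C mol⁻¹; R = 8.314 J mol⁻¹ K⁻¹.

Q = I·t = 42.50 A × 9120.0 s = 387600 C.
n(e⁻) = Q/F = 387600 / 96500 = 4.017 mol.
2 electrons are transferred per H₂ molecule, so n(H₂) = 4.017 / 2 = 2.008 mol.
V = nRT/P = (2.008 × 8.314 × 306) / (144 × 10³ Pa) = 0.0355 m³ = 35.5 L.

35.5 L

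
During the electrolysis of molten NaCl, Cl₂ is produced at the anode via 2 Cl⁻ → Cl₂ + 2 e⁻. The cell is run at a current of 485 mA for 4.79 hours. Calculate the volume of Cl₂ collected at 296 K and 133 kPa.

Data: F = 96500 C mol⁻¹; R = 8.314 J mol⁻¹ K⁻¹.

0.802 L

Q = I·t = 0.4850 A × 17244 s = 8363 C.
n(e⁻) = Q/F = 8363 / 96500 = 0.08667 mol.
2 electrons are transferred per Cl₂ molecule, so n(Cl₂) = 0.08667 / 2 = 0.04333 mol.
V = nRT/P = (0.04333 × 8.314 × 296) / (133 × 10³ Pa) = 8.02 × 10⁻⁴ m³ = 0.802 L.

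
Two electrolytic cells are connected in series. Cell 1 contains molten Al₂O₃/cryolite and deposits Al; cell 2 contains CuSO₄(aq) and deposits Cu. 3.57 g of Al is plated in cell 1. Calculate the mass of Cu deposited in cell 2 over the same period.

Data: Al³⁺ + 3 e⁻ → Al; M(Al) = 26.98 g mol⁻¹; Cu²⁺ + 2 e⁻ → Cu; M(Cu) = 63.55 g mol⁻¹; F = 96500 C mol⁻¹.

n(Al) = 3.57 / 26.98 = 0.1323 mol.
Since Al³⁺ + 3 e⁻ → Al, n(e⁻) passed = 3 × 0.1323 = 0.3970 mol.
Cells in series carry the same charge, so the same 0.3970 mol of electrons passes through cell 2.
Cu²⁺ + 2 e⁻ → Cu, so n(Cu) = 0.3970 / 2 = 0.1985 mol.
m(Cu) = 0.1985 × 63.55 = 12.6 g.

12.6 g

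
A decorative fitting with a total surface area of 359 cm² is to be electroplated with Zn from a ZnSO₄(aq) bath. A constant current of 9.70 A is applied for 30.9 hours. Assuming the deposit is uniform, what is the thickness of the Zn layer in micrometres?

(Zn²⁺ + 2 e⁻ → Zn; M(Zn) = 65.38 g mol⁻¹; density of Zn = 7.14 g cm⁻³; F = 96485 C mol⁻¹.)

1430 μm

Q = I·t = 9.700 × 111240 = 1079000 C; n(e⁻) = 11.18 mol.
n(Zn) = n(e⁻)/2 = 5.592 mol, so m = 5.592 × 65.38 = 365.6 g.
Volume = m/ρ = 365.6 / 7.14 = 51.20 cm³.
Thickness = V/A = 51.20 / 359 = 0.143 cm = 1430 μm.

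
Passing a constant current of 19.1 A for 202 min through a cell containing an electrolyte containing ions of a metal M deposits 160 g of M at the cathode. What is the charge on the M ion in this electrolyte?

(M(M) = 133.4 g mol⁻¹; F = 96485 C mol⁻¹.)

+2

Q = I·t = 19.10 A × 12120 s = 231500 C, so n(e⁻) = 231500/96485 = 2.399 mol.
n(M) deposited = 160 / 133.4 = 1.199 mol.
Electrons per atom = n(e⁻)/n(M) = 2.399 / 1.199 = 2.00 ≈ 2, so the ion is M²⁺.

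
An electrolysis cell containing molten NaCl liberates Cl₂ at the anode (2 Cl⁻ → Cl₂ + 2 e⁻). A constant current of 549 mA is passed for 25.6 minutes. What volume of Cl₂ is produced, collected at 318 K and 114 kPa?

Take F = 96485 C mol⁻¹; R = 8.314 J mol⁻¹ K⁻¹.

Q = I·t = 0.5490 A × 1536.0 s = 843.3 C.
n(e⁻) = Q/F = 843.3 / 96485 = 0.008740 mol.
2 electrons are transferred per Cl₂ molecule, so n(Cl₂) = 0.008740 / 2 = 0.004370 mol.
V = nRT/P = (0.004370 × 8.314 × 318) / (114 × 10³ Pa) = 1.01 × 10⁻⁴ m³ = 0.101 L.

0.101 L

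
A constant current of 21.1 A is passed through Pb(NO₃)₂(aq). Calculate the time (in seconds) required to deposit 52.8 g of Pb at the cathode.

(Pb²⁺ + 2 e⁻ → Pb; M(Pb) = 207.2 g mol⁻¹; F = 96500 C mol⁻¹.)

2330 s

n(Pb) = m/M = 52.8 / 207.2 = 0.2548 mol.
Each Pb atom requires 2 electrons, so n(e⁻) = 2 × 0.2548 = 0.5097 mol.
Q = n(e⁻)·F = 0.5097 × 96500 = 49180 C.
t = Q/I = 49180 / 21.10 A = 2331 s.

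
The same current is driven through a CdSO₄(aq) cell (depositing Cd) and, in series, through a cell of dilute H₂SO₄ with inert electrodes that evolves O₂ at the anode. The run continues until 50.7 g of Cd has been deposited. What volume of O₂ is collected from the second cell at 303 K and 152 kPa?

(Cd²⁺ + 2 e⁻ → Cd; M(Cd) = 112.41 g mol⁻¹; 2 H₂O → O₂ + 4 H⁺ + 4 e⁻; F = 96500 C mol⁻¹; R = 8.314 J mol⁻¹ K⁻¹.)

3.74 L

n(Cd) = 50.7 / 112.41 = 0.4510 mol, so n(e⁻) = 2 × 0.4510 = 0.9021 mol.
The cells are in series, so the same 0.9021 mol of electrons passes through the second cell.
2 H₂O → O₂ + 4 H⁺ + 4 e⁻ — 4 mol e⁻ per mol O₂, so n(O₂) = 0.9021/4 = 0.2255 mol.
V = nRT/P = (0.2255 × 8.314 × 303) / (152 × 10³) = 0.00374 m³ = 3.74 L.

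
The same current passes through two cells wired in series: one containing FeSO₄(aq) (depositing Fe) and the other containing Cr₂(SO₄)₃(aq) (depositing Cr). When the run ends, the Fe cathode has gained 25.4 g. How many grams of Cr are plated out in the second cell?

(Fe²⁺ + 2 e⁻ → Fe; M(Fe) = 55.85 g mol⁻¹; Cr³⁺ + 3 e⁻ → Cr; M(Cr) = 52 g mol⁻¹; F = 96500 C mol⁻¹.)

n(Fe) = 25.4 / 55.85 = 0.4548 mol.
Since Fe²⁺ + 2 e⁻ → Fe, n(e⁻) passed = 2 × 0.4548 = 0.9096 mol.
Cells in series carry the same charge, so the same 0.9096 mol of electrons passes through cell 2.
Cr³⁺ + 3 e⁻ → Cr, so n(Cr) = 0.9096 / 3 = 0.3032 mol.
m(Cr) = 0.3032 × 52 = 15.8 g.

15.8 g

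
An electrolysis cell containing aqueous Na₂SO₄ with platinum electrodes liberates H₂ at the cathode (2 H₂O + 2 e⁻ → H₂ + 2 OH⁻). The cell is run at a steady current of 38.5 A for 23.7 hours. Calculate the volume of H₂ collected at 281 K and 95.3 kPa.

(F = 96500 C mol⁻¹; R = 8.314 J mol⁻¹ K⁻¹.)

417 L

Q = I·t = 38.50 A × 85320 s = 3285000 C.
n(e⁻) = Q/F = 3285000 / 96500 = 34.04 mol.
2 electrons are transferred per H₂ molecule, so n(H₂) = 34.04 / 2 = 17.02 mol.
V = nRT/P = (17.02 × 8.314 × 281) / (95.3 × 10³ Pa) = 0.417 m³ = 417 L.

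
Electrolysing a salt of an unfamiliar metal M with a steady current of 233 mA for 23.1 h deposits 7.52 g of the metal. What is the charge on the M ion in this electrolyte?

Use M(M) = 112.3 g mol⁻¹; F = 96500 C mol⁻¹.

Q = I·t = 0.2330 A × 83160 s = 19380 C, so n(e⁻) = 19380/96500 = 0.2008 mol.
n(M) deposited = 7.52 / 112.3 = 0.06696 mol.
Electrons per atom = n(e⁻)/n(M) = 0.2008 / 0.06696 = 3.00 ≈ 3, so the ion is M³⁺.

+3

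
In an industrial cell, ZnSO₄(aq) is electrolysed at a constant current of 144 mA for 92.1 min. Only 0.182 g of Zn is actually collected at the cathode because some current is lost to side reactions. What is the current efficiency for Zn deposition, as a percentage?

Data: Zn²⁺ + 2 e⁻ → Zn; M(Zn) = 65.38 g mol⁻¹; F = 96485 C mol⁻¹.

67.5 %

Q = I·t = 0.1440 × 5526.0 = 795.7 C; n(e⁻) = 795.7/96485 = 0.008247 mol.
Theoretical n(Zn) = n(e⁻)/2 = 0.004124 mol, i.e. m_theo = 0.004124 × 65.38 = 0.2696 g.
Efficiency = m_actual / m_theo = 0.182 / 0.2696 = 67.5 %.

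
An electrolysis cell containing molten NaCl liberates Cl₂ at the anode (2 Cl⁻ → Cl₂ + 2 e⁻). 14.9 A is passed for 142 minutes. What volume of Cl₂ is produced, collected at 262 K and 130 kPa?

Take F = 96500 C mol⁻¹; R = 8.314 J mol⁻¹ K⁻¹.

Q = I·t = 14.90 A × 8520.0 s = 126900 C.
n(e⁻) = Q/F = 126900 / 96500 = 1.316 mol.
2 electrons are transferred per Cl₂ molecule, so n(Cl₂) = 1.316 / 2 = 0.6578 mol.
V = nRT/P = (0.6578 × 8.314 × 262) / (130 × 10³ Pa) = 0.0110 m³ = 11.0 L.

11.0 L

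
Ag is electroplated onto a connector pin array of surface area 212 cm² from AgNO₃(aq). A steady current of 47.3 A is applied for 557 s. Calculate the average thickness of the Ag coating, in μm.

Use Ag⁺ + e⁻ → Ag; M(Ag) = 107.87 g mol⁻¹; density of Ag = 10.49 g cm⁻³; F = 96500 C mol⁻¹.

Q = I·t = 47.30 × 557.00 = 26350 C; n(e⁻) = 0.2730 mol.
n(Ag) = n(e⁻)/1 = 0.2730 mol, so m = 0.2730 × 107.87 = 29.45 g.
Volume = m/ρ = 29.45 / 10.49 = 2.807 cm³.
Thickness = V/A = 2.807 / 212 = 0.0132 cm = 132 μm.

132 μm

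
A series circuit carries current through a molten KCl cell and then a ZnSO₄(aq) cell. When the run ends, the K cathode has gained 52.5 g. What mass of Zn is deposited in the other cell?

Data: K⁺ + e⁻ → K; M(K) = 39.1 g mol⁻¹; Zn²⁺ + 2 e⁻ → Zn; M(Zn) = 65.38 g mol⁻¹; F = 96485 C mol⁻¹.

n(K) = 52.5 / 39.1 = 1.343 mol.
Since K⁺ + e⁻ → K, n(e⁻) passed = 1 × 1.343 = 1.343 mol.
Cells in series carry the same charge, so the same 1.343 mol of electrons passes through cell 2.
Zn²⁺ + 2 e⁻ → Zn, so n(Zn) = 1.343 / 2 = 0.6714 mol.
m(Zn) = 0.6714 × 65.38 = 43.9 g.

43.9 g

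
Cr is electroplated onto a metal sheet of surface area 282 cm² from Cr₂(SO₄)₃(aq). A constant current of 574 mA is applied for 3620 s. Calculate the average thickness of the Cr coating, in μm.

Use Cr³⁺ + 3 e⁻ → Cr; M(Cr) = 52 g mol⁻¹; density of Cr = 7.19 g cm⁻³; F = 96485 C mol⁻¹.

1.84 μm

Q = I·t = 0.5740 × 3620.0 = 2078 C; n(e⁻) = 0.02154 mol.
n(Cr) = n(e⁻)/3 = 0.007179 mol, so m = 0.007179 × 52 = 0.3733 g.
Volume = m/ρ = 0.3733 / 7.19 = 0.05192 cm³.
Thickness = V/A = 0.05192 / 282 = 1.84 × 10⁻⁴ cm = 1.84 μm.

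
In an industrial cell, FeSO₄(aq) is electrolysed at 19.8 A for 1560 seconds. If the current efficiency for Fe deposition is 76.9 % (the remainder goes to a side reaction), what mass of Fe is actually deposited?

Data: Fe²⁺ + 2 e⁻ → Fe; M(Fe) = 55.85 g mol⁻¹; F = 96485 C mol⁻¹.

6.87 g

Q = I·t = 19.80 × 1560.0 = 30890 C.
n(e⁻) = 30890/96485 = 0.3201 mol; theoretically n(Fe) = 0.3201/2 = 0.1601 mol, m_theo = 8.940 g.
At 76.9 % efficiency, m_actual = 0.769 × 8.940 = 6.87 g.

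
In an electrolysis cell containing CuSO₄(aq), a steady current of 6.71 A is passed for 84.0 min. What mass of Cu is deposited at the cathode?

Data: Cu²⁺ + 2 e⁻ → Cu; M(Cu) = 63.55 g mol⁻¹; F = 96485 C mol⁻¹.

11.1 g

Q = I·t = 6.710 A × 5040.0 s = 33820 C.
n(e⁻) = Q/F = 33820 / 96485 = 0.3505 mol.
Cu²⁺ + 2 e⁻ → Cu, so n(Cu) = n(e⁻)/2 = 0.1753 mol.
m = n·M = 0.1753 × 63.55 = 11.1 g.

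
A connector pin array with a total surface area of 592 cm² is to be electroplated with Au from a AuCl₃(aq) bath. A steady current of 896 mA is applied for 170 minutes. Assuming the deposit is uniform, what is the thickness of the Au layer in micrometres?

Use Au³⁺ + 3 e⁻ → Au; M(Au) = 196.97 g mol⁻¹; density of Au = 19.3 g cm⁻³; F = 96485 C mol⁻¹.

Q = I·t = 0.8960 × 10200 = 9139 C; n(e⁻) = 0.09472 mol.
n(Au) = n(e⁻)/3 = 0.03157 mol, so m = 0.03157 × 196.97 = 6.219 g.
Volume = m/ρ = 6.219 / 19.3 = 0.3222 cm³.
Thickness = V/A = 0.3222 / 592 = 5.44 × 10⁻⁴ cm = 5.44 μm.

5.44 μm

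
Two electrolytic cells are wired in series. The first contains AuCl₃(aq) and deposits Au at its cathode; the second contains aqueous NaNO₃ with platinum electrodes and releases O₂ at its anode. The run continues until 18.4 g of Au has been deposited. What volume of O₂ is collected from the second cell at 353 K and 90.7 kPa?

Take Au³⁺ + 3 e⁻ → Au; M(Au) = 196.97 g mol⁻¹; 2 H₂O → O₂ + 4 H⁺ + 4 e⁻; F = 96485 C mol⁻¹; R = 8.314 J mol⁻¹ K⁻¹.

2.27 L

n(Au) = 18.4 / 196.97 = 0.09342 mol, so n(e⁻) = 3 × 0.09342 = 0.2802 mol.
The cells are in series, so the same 0.2802 mol of electrons passes through the second cell.
2 H₂O → O₂ + 4 H⁺ + 4 e⁻ — 4 mol e⁻ per mol O₂, so n(O₂) = 0.2802/4 = 0.07006 mol.
V = nRT/P = (0.07006 × 8.314 × 353) / (90.7 × 10³) = 0.00227 m³ = 2.27 L.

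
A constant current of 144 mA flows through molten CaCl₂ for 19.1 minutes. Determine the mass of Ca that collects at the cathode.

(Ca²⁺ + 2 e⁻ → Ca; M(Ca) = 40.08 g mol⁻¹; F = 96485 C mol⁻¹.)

0.0343 g

Q = I·t = 0.1440 A × 1146.0 s = 165.0 C.
n(e⁻) = Q/F = 165.0 / 96485 = 0.001710 mol.
Ca²⁺ + 2 e⁻ → Ca, so n(Ca) = n(e⁻)/2 = 0.0008552 mol.
m = n·M = 0.0008552 × 40.08 = 0.0343 g.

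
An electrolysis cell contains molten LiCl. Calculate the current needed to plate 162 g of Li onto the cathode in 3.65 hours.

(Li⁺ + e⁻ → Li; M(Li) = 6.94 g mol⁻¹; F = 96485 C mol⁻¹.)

n(Li) = 162 / 6.94 = 23.34 mol.
n(e⁻) = 1 × 23.34 = 23.34 mol.
Q = n(e⁻)·F = 23.34 × 96485 = 2252000 C.
I = Q/t = 2252000 / 13140 s = 171 A.

171 A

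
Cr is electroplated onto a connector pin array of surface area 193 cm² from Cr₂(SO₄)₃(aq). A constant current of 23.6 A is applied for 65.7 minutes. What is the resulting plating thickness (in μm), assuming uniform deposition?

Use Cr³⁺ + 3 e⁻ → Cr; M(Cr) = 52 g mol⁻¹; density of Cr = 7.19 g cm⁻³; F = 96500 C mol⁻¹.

Q = I·t = 23.60 × 3942.0 = 93030 C; n(e⁻) = 0.9641 mol.
n(Cr) = n(e⁻)/3 = 0.3214 mol, so m = 0.3214 × 52 = 16.71 g.
Volume = m/ρ = 16.71 / 7.19 = 2.324 cm³.
Thickness = V/A = 2.324 / 193 = 0.0120 cm = 120 μm.

120 μm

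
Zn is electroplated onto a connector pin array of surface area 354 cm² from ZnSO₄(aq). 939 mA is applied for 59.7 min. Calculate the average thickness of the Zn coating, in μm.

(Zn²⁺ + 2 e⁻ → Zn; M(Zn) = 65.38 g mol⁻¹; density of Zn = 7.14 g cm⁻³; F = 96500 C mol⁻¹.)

4.51 μm

Q = I·t = 0.9390 × 3582.0 = 3363 C; n(e⁻) = 0.03485 mol.
n(Zn) = n(e⁻)/2 = 0.01743 mol, so m = 0.01743 × 65.38 = 1.139 g.
Volume = m/ρ = 1.139 / 7.14 = 0.1596 cm³.
Thickness = V/A = 0.1596 / 354 = 4.51 × 10⁻⁴ cm = 4.51 μm.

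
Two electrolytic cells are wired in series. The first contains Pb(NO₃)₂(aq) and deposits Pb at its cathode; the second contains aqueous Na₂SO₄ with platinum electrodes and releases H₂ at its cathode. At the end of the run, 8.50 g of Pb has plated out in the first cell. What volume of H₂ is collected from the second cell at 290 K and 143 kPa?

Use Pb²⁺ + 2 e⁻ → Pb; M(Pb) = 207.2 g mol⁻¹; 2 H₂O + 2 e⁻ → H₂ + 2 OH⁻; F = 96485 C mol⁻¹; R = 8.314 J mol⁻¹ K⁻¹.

0.692 L

n(Pb) = 8.50 / 207.2 = 0.04102 mol, so n(e⁻) = 2 × 0.04102 = 0.08205 mol.
The cells are in series, so the same 0.08205 mol of electrons passes through the second cell.
2 H₂O + 2 e⁻ → H₂ + 2 OH⁻ — 2 mol e⁻ per mol H₂, so n(H₂) = 0.08205/2 = 0.04102 mol.
V = nRT/P = (0.04102 × 8.314 × 290) / (143 × 10³) = 6.92 × 10⁻⁴ m³ = 0.692 L.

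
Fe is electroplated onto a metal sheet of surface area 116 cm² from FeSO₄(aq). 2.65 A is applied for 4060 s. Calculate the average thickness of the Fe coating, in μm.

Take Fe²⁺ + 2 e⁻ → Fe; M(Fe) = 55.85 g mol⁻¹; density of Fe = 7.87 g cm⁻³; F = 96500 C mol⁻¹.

Q = I·t = 2.650 × 4060.0 = 10760 C; n(e⁻) = 0.1115 mol.
n(Fe) = n(e⁻)/2 = 0.05575 mol, so m = 0.05575 × 55.85 = 3.113 g.
Volume = m/ρ = 3.113 / 7.87 = 0.3956 cm³.
Thickness = V/A = 0.3956 / 116 = 0.00341 cm = 34.1 μm.

34.1 μm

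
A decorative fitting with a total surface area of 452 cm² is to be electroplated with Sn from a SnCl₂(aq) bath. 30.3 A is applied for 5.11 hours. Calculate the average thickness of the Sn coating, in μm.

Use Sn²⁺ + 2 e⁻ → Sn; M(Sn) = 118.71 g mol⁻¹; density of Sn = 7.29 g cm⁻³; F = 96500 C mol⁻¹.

1040 μm

Q = I·t = 30.30 × 18396 = 557400 C; n(e⁻) = 5.776 mol.
n(Sn) = n(e⁻)/2 = 2.888 mol, so m = 2.888 × 118.71 = 342.8 g.
Volume = m/ρ = 342.8 / 7.29 = 47.03 cm³.
Thickness = V/A = 47.03 / 452 = 0.104 cm = 1040 μm.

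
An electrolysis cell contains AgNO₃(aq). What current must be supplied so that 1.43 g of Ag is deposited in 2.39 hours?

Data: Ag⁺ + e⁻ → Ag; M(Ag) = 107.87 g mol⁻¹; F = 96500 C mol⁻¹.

0.149 A

n(Ag) = 1.43 / 107.87 = 0.01326 mol.
n(e⁻) = 1 × 0.01326 = 0.01326 mol.
Q = n(e⁻)·F = 0.01326 × 96500 = 1279 C.
I = Q/t = 1279 / 8604.0 s = 0.149 A.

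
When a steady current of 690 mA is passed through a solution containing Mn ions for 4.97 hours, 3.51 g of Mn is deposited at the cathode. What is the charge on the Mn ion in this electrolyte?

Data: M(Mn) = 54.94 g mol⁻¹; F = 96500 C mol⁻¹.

Q = I·t = 0.6900 A × 17892 s = 12350 C, so n(e⁻) = 12350/96500 = 0.1279 mol.
n(Mn) deposited = 3.51 / 54.94 = 0.06389 mol.
Electrons per atom = n(e⁻)/n(Mn) = 0.1279 / 0.06389 = 2.00 ≈ 2, so the ion is Mn²⁺.

+2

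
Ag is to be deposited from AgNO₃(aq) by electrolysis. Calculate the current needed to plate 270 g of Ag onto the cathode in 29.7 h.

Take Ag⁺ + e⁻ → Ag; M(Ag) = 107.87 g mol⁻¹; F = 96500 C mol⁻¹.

n(Ag) = 270 / 107.87 = 2.503 mol.
n(e⁻) = 1 × 2.503 = 2.503 mol.
Q = n(e⁻)·F = 2.503 × 96500 = 241500 C.
I = Q/t = 241500 / 106920 s = 2.26 A.

2.26 A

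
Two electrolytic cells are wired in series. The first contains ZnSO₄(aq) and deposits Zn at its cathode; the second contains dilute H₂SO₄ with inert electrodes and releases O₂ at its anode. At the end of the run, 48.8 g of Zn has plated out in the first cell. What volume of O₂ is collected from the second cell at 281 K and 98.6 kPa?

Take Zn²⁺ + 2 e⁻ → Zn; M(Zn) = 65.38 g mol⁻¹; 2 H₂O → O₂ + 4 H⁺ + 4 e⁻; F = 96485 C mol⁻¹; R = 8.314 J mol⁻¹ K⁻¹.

8.84 L

n(Zn) = 48.8 / 65.38 = 0.7464 mol, so n(e⁻) = 2 × 0.7464 = 1.493 mol.
The cells are in series, so the same 1.493 mol of electrons passes through the second cell.
2 H₂O → O₂ + 4 H⁺ + 4 e⁻ — 4 mol e⁻ per mol O₂, so n(O₂) = 1.493/4 = 0.3732 mol.
V = nRT/P = (0.3732 × 8.314 × 281) / (98.6 × 10³) = 0.00884 m³ = 8.84 L.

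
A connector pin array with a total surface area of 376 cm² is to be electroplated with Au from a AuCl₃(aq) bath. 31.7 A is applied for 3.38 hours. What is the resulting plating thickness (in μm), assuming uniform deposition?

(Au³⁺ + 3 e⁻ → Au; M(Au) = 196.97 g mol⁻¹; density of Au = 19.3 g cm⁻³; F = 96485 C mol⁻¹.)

Q = I·t = 31.70 × 12168 = 385700 C; n(e⁻) = 3.998 mol.
n(Au) = n(e⁻)/3 = 1.333 mol, so m = 1.333 × 196.97 = 262.5 g.
Volume = m/ρ = 262.5 / 19.3 = 13.60 cm³.
Thickness = V/A = 13.60 / 376 = 0.0362 cm = 362 μm.

362 μm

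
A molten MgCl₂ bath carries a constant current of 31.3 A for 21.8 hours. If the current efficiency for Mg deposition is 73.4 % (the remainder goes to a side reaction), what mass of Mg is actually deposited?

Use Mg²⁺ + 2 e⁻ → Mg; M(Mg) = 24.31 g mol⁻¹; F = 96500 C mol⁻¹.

Q = I·t = 31.30 × 78480 = 2456000 C.
n(e⁻) = 2456000/96500 = 25.46 mol; theoretically n(Mg) = 25.46/2 = 12.73 mol, m_theo = 309.4 g.
At 73.4 % efficiency, m_actual = 0.734 × 309.4 = 227 g.

227 g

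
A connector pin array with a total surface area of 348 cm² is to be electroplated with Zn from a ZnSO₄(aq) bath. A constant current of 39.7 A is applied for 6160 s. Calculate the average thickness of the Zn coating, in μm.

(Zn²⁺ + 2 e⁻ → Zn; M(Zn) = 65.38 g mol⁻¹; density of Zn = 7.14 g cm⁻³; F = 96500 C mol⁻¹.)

333 μm

Q = I·t = 39.70 × 6160.0 = 244600 C; n(e⁻) = 2.534 mol.
n(Zn) = n(e⁻)/2 = 1.267 mol, so m = 1.267 × 65.38 = 82.84 g.
Volume = m/ρ = 82.84 / 7.14 = 11.60 cm³.
Thickness = V/A = 11.60 / 348 = 0.0333 cm = 333 μm.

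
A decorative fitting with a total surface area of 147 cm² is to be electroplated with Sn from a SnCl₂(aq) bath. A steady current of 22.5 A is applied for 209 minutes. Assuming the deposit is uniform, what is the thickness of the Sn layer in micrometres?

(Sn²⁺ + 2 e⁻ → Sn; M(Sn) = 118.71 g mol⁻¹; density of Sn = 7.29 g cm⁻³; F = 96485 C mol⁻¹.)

Q = I·t = 22.50 × 12540 = 282200 C; n(e⁻) = 2.924 mol.
n(Sn) = n(e⁻)/2 = 1.462 mol, so m = 1.462 × 118.71 = 173.6 g.
Volume = m/ρ = 173.6 / 7.29 = 23.81 cm³.
Thickness = V/A = 23.81 / 147 = 0.162 cm = 1620 μm.

1620 μm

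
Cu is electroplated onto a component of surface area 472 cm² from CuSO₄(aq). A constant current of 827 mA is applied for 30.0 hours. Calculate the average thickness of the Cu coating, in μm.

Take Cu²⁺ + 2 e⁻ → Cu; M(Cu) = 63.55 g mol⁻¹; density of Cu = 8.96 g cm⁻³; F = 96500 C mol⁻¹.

Q = I·t = 0.8270 × 108000 = 89320 C; n(e⁻) = 0.9256 mol.
n(Cu) = n(e⁻)/2 = 0.4628 mol, so m = 0.4628 × 63.55 = 29.41 g.
Volume = m/ρ = 29.41 / 8.96 = 3.282 cm³.
Thickness = V/A = 3.282 / 472 = 0.00695 cm = 69.5 μm.

69.5 μm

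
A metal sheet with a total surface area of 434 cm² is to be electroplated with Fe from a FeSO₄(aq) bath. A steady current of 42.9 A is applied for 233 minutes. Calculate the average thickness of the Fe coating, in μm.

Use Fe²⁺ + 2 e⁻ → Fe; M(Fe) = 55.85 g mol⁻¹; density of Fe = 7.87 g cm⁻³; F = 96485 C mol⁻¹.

508 μm

Q = I·t = 42.90 × 13980 = 599700 C; n(e⁻) = 6.216 mol.
n(Fe) = n(e⁻)/2 = 3.108 mol, so m = 3.108 × 55.85 = 173.6 g.
Volume = m/ρ = 173.6 / 7.87 = 22.06 cm³.
Thickness = V/A = 22.06 / 434 = 0.0508 cm = 508 μm.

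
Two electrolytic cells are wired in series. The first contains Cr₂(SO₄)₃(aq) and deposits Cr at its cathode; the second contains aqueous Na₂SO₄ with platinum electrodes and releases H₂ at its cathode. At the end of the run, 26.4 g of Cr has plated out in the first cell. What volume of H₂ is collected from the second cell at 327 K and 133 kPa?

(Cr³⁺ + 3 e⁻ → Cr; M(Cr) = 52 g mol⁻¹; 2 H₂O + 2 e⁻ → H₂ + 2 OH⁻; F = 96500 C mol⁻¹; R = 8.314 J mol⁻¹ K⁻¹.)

15.6 L

n(Cr) = 26.4 / 52 = 0.5077 mol, so n(e⁻) = 3 × 0.5077 = 1.523 mol.
The cells are in series, so the same 1.523 mol of electrons passes through the second cell.
2 H₂O + 2 e⁻ → H₂ + 2 OH⁻ — 2 mol e⁻ per mol H₂, so n(H₂) = 1.523/2 = 0.7615 mol.
V = nRT/P = (0.7615 × 8.314 × 327) / (133 × 10³) = 0.0156 m³ = 15.6 L.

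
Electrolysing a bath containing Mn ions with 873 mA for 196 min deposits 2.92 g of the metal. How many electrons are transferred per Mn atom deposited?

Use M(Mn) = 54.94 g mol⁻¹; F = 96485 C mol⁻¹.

Q = I·t = 0.8730 A × 11760 s = 10270 C, so n(e⁻) = 10270/96485 = 0.1064 mol.
n(Mn) deposited = 2.92 / 54.94 = 0.05315 mol.
Electrons per atom = n(e⁻)/n(Mn) = 0.1064 / 0.05315 = 2.00 ≈ 2, so the ion is Mn²⁺.

2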